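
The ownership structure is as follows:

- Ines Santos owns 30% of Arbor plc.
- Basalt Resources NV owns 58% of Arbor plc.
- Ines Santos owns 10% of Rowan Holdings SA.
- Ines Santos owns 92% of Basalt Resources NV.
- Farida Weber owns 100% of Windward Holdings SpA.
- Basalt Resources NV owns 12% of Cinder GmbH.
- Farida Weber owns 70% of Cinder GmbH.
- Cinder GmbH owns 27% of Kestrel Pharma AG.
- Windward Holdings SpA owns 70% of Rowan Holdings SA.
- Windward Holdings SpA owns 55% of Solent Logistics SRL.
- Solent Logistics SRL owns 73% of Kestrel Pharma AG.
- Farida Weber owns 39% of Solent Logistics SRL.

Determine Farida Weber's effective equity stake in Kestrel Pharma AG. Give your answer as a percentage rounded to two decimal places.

87.52%

Farida reaches Kestrel along 3 paths.
Via Windward → Solent: 100% × 55% × 73% = 40.15%.
Via Solent: 39% × 73% = 28.47%.
Via Cinder: 70% × 27% = 18.9%.
Total: 40.15% + 28.47% + 18.9% = 87.52%.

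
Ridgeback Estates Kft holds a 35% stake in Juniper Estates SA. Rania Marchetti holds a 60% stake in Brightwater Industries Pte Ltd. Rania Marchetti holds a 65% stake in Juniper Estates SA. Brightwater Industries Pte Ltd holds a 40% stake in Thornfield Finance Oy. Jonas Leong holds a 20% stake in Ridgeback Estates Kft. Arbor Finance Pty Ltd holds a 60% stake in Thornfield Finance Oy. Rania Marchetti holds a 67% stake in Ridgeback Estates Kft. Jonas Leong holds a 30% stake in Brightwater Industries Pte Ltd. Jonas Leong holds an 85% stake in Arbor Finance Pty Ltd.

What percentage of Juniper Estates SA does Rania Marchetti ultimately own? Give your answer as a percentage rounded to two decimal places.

Rania reaches Juniper along 2 paths.
Direct stake: 65% = 65%.
Via Ridgeback: 67% × 35% = 23.45%.
Total: 65% + 23.45% = 88.45%.

88.45%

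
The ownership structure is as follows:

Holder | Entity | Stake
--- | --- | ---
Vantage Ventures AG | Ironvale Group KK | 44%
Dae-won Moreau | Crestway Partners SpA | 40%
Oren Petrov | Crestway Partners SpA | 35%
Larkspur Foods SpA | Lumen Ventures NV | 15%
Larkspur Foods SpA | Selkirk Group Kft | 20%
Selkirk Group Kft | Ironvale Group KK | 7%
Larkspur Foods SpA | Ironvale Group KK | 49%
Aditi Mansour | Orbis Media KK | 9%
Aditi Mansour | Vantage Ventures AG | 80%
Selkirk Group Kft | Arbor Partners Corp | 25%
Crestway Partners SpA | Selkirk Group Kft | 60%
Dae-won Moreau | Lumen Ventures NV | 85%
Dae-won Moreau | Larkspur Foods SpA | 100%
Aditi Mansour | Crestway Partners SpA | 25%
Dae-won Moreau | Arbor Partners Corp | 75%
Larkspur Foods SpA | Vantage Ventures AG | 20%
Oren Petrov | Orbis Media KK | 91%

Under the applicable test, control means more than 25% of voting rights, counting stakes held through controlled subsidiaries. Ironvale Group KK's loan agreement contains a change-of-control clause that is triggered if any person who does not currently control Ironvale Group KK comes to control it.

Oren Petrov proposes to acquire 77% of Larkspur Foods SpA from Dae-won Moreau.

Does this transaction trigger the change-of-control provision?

The purchase adds only to Oren's holdings (Dae-won's stake shrinks), so Oren is the only person who could newly come to control Ironvale.
Oren holds 35% of Crestway, so Oren controls Crestway.
Oren holds 91% of Orbis, so Oren controls Orbis.
Crestway holds 60% of Selkirk, so Oren controls Selkirk.
In Ironvale, Oren's side holds only 7%, not > 25%.
So before the transaction, Oren does not control Ironvale.
After the purchase, Oren holds 77% of Larkspur directly, and Dae-won's stake falls to 23%.
Oren holds 77% of Larkspur, so Oren controls Larkspur.
Larkspur and Crestway together hold 20% + 60% = 80% of Selkirk, so Oren controls Selkirk.
Larkspur and Selkirk together hold 49% + 7% = 56% of Ironvale, so Oren controls Ironvale.
Oren did not control Ironvale before and does after, so the clause is triggered.

Yes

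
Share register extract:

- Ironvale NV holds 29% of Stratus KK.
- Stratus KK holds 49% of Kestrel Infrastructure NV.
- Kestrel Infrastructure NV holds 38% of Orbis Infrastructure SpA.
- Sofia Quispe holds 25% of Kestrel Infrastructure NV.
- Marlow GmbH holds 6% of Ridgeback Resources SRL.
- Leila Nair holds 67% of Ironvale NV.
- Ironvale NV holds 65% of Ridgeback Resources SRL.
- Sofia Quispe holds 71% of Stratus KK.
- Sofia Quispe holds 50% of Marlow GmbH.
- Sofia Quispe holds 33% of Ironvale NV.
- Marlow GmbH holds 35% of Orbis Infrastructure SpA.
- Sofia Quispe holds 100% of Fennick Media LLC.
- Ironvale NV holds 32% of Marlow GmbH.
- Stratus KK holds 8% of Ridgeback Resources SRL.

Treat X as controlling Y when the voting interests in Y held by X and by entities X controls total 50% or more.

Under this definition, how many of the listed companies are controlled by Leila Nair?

2

Leila holds 67% of Ironvale, so Leila controls Ironvale.
Ironvale holds 65% of Ridgeback, so Leila controls Ridgeback.
No other company's threshold is met.
Leila controls 2 companies.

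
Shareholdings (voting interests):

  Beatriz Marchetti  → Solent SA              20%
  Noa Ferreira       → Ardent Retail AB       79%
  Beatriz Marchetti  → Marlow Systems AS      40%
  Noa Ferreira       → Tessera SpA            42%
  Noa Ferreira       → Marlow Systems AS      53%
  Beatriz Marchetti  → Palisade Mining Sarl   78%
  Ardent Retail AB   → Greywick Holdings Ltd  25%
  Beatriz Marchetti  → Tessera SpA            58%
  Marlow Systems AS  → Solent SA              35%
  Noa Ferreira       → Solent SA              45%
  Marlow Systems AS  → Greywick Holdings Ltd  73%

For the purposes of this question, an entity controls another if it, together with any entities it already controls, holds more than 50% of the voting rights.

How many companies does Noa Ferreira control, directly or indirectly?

Noa holds 53% of Marlow, so Noa controls Marlow.
Noa holds 79% of Ardent, so Noa controls Ardent.
Marlow and Noa together hold 35% + 45% = 80% of Solent, so Noa controls Solent.
Ardent and Marlow together hold 25% + 73% = 98% of Greywick, so Noa controls Greywick.
No other company's threshold is met.
Noa controls 4 companies.

4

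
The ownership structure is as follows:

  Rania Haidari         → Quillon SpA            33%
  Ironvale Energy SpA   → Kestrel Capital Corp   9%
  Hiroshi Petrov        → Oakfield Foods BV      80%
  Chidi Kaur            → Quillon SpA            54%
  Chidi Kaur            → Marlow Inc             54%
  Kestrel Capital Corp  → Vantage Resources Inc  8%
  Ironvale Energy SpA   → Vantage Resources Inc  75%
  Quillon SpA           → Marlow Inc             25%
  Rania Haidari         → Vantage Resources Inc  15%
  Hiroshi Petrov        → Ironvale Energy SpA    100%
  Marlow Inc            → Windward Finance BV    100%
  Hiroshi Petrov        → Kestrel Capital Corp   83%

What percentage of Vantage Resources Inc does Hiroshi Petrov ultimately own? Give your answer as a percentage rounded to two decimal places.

Hiroshi reaches Vantage along 3 paths.
Via Ironvale → Kestrel: 100% × 9% × 8% = 0.72%.
Via Kestrel: 83% × 8% = 6.64%.
Via Ironvale: 100% × 75% = 75%.
Total: 0.72% + 6.64% + 75% = 82.36%.

82.36%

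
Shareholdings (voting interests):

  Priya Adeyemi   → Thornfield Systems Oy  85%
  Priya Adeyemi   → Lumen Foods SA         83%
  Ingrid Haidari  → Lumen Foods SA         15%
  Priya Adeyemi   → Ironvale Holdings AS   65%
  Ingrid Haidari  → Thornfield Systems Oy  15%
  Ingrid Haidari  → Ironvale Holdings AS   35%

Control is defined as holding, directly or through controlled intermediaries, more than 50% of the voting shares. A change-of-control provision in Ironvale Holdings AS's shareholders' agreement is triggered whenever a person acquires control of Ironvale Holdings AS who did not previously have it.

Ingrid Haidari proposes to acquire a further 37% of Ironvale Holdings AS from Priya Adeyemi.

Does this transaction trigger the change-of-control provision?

Yes

The purchase adds only to Ingrid's holdings (Priya's stake shrinks), so Ingrid is the only person who could newly come to control Ironvale.
Ingrid's largest direct stake is 35% in Ironvale, which does not meet the threshold, so Ingrid controls no company.
In Ironvale, Ingrid's side holds only 35%, not > 50%.
So before the transaction, Ingrid does not control Ironvale.
After the purchase, Ingrid's direct stake in Ironvale rises to 35% + 37% = 72%, and Priya's stake falls to 28%.
Ingrid holds 72% of Ironvale, so Ingrid controls Ironvale.
Ingrid did not control Ironvale before and does after, so the clause is triggered.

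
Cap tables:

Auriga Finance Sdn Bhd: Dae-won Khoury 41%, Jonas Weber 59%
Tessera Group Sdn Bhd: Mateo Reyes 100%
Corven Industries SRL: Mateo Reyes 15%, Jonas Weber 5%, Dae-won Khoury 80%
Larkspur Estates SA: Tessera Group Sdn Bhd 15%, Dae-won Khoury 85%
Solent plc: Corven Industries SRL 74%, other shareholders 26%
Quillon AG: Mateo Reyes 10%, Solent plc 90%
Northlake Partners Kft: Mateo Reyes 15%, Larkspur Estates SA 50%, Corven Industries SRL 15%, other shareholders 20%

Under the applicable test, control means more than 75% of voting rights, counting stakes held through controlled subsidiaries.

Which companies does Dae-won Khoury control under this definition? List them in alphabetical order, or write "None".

Dae-won holds 80% of Corven, so Dae-won controls Corven.
Dae-won holds 85% of Larkspur, so Dae-won controls Larkspur.
No other company's threshold is met.

Corven Industries SRL, Larkspur Estates SA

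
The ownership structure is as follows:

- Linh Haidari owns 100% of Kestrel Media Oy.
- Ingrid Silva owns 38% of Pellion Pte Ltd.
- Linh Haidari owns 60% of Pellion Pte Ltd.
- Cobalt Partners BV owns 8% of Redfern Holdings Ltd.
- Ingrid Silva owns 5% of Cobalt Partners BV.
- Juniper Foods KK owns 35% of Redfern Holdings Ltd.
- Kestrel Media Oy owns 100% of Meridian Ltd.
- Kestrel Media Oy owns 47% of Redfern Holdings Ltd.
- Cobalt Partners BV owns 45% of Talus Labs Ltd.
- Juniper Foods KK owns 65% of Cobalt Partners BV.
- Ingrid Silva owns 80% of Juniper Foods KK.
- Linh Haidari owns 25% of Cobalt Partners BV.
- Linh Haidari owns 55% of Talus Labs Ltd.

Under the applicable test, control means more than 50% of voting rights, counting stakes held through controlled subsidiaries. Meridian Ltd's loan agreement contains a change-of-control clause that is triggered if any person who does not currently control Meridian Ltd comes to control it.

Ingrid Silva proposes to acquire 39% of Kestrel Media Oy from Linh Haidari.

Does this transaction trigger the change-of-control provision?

No

The purchase adds only to Ingrid's holdings (Linh's stake shrinks), so Ingrid is the only person who could newly come to control Meridian.
Ingrid holds 80% of Juniper, so Ingrid controls Juniper.
Juniper and Ingrid together hold 65% + 5% = 70% of Cobalt, so Ingrid controls Cobalt.
Neither Ingrid nor any entity Ingrid controls holds any voting interest in Meridian.
So before the transaction, Ingrid does not control Meridian.
After the purchase, Ingrid holds 39% of Kestrel directly, and Linh's stake falls to 61%.
Ingrid's side now holds 39% of Kestrel, not > 50%, so Ingrid still does not control Kestrel.
After the transaction, neither Ingrid nor any entity Ingrid controls holds a voting interest in Meridian, so Ingrid still does not control it.
No new person acquires control, so the clause is not triggered.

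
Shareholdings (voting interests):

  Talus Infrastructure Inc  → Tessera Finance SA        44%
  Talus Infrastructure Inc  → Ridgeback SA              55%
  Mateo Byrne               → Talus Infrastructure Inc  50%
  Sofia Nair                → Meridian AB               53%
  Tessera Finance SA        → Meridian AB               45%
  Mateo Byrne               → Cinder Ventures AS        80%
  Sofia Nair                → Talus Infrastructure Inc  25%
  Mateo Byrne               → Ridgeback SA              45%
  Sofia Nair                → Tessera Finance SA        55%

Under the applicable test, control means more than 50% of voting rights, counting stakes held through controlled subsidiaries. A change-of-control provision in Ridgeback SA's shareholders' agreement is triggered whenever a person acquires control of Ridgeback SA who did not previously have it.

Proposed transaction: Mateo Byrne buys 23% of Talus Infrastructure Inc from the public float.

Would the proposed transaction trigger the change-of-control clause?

The purchase changes only Mateo's holdings, so Mateo is the only person who could newly come to control Ridgeback.
Mateo holds 80% of Cinder, so Mateo controls Cinder.
In Ridgeback, Mateo's side holds only 45%, not > 50%.
So before the transaction, Mateo does not control Ridgeback.
After the purchase, Mateo's direct stake in Talus rises to 50% + 23% = 73%.
Mateo holds 73% of Talus, so Mateo controls Talus.
Mateo and Talus together hold 45% + 55% = 100% of Ridgeback, so Mateo controls Ridgeback.
Mateo did not control Ridgeback before and does after, so the clause is triggered.

Yes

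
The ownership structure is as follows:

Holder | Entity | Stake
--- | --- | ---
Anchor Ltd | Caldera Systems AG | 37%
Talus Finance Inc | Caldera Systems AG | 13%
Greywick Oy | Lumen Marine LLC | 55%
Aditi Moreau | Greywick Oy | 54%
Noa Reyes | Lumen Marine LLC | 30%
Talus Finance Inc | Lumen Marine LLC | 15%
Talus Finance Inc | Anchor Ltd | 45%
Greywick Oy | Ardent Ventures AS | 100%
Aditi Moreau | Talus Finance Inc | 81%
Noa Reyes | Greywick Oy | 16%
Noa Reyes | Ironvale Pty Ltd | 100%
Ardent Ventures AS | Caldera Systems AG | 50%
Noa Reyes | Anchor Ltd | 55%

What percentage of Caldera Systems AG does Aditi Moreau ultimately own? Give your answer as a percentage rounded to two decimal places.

51.02%

Aditi reaches Caldera along 3 paths.
Via Talus: 81% × 13% = 10.53%.
Via Greywick → Ardent: 54% × 100% × 50% = 27%.
Via Talus → Anchor: 81% × 45% × 37% = 13.4865%.
Total: 10.53% + 27% + 13.4865% = 51.0165%.
Rounded: 51.02%.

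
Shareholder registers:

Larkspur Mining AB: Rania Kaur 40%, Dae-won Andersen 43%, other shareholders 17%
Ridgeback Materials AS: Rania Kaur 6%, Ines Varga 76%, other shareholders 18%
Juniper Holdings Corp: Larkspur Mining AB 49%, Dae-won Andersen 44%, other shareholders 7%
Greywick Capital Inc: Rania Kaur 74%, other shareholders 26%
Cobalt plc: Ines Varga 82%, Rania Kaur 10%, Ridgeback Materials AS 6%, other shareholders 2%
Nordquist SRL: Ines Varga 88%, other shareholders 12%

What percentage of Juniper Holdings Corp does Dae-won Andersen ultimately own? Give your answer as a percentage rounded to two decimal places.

65.07%

Dae-won reaches Juniper along 2 paths.
Via Larkspur: 43% × 49% = 21.07%.
Direct stake: 44% = 44%.
Total: 21.07% + 44% = 65.07%.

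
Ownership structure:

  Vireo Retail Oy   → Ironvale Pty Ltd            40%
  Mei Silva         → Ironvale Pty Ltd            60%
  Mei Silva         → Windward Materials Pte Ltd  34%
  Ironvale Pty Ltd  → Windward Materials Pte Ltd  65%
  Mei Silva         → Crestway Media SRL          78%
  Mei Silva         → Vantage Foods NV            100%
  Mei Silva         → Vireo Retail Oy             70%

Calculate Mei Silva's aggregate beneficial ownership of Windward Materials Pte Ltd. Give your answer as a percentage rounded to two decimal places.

Mei reaches Windward along 3 paths.
Direct stake: 34% = 34%.
Via Vireo → Ironvale: 70% × 40% × 65% = 18.2%.
Via Ironvale: 60% × 65% = 39%.
Total: 34% + 18.2% + 39% = 91.2%.
Rounded: 91.20%.

91.20%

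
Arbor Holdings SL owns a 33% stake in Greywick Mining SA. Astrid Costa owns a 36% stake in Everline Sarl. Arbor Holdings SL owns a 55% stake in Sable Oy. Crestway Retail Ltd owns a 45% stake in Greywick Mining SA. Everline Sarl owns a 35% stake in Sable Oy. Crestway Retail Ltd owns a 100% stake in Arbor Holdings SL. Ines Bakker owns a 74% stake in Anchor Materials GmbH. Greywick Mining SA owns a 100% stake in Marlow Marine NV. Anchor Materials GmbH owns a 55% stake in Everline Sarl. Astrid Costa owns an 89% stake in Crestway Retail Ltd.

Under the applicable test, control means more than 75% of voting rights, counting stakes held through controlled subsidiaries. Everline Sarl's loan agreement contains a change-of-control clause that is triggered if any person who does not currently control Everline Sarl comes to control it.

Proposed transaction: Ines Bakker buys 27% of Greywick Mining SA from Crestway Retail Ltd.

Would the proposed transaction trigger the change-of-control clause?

The purchase adds only to Ines's holdings (Crestway's stake shrinks), so Ines is the only person who could newly come to control Everline.
Ines's largest direct stake is 74% in Anchor, which does not meet the threshold, so Ines controls no company.
Neither Ines nor any entity Ines controls holds any voting interest in Everline.
So before the transaction, Ines does not control Everline.
After the purchase, Ines holds 27% of Greywick directly, and Crestway's stake falls to 18%.
Ines's side now holds 27% of Greywick, not > 75%, so Ines still does not control Greywick.
After the transaction, neither Ines nor any entity Ines controls holds a voting interest in Everline, so Ines still does not control it.
No new person acquires control, so the clause is not triggered.

No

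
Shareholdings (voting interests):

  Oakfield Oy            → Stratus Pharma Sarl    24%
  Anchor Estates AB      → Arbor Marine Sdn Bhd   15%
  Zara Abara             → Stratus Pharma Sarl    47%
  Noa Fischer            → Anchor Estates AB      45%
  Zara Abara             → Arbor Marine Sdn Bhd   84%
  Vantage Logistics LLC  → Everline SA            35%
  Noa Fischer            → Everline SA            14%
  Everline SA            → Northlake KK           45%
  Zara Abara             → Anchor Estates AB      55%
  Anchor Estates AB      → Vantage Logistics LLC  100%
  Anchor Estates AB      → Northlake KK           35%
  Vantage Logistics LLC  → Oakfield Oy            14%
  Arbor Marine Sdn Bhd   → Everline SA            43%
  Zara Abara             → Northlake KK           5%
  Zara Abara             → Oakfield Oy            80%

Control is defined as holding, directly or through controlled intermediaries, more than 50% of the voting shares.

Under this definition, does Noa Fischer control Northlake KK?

No

Noa's largest direct stake is 45% in Anchor, which does not meet the threshold, so Noa controls no company.
Neither Noa nor any entity Noa controls holds any voting interest in Northlake.
So Noa does not control Northlake.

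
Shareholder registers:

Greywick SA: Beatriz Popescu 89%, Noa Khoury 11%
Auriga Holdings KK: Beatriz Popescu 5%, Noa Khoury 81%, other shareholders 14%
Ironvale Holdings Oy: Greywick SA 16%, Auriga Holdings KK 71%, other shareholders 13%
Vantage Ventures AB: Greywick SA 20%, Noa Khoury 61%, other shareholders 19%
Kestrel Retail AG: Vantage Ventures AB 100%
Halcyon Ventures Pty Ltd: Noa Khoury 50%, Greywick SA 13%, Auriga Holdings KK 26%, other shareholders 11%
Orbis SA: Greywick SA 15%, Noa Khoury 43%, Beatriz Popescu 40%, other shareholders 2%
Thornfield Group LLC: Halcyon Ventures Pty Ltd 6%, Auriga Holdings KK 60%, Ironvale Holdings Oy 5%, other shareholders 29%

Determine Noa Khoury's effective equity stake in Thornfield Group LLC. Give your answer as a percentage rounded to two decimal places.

55.91%

Noa reaches Thornfield along 6 paths.
Via Halcyon: 50% × 6% = 3%.
Via Greywick → Halcyon: 11% × 13% × 6% = 0.0858%.
Via Auriga → Halcyon: 81% × 26% × 6% = 1.2636%.
Via Auriga: 81% × 60% = 48.6%.
Via Greywick → Ironvale: 11% × 16% × 5% = 0.088%.
Via Auriga → Ironvale: 81% × 71% × 5% = 2.8755%.
Total: 3% + 0.0858% + 1.2636% + 48.6% + 0.088% + 2.8755% = 55.9129%.
Rounded: 55.91%.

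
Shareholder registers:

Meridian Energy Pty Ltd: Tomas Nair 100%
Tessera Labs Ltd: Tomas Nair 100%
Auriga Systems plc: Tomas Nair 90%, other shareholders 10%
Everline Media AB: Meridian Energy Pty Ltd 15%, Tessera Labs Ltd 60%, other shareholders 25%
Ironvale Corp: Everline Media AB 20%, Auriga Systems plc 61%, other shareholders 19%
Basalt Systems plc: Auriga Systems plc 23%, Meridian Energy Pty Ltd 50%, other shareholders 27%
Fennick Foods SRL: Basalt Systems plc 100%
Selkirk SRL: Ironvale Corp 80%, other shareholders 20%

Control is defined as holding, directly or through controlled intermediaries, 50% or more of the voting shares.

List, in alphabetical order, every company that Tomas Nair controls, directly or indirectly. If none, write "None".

Tomas holds 100% of Meridian, so Tomas controls Meridian.
Tomas holds 100% of Tessera, so Tomas controls Tessera.
Tomas holds 90% of Auriga, so Tomas controls Auriga.
Meridian and Tessera together hold 15% + 60% = 75% of Everline, so Tomas controls Everline.
Everline and Auriga together hold 20% + 61% = 81% of Ironvale, so Tomas controls Ironvale.
Auriga and Meridian together hold 23% + 50% = 73% of Basalt, so Tomas controls Basalt.
Basalt holds 100% of Fennick, so Tomas controls Fennick.
Ironvale holds 80% of Selkirk, so Tomas controls Selkirk.

Auriga Systems plc, Basalt Systems plc, Everline Media AB, Fennick Foods SRL, Ironvale Corp, Meridian Energy Pty Ltd, Selkirk SRL, Tessera Labs Ltd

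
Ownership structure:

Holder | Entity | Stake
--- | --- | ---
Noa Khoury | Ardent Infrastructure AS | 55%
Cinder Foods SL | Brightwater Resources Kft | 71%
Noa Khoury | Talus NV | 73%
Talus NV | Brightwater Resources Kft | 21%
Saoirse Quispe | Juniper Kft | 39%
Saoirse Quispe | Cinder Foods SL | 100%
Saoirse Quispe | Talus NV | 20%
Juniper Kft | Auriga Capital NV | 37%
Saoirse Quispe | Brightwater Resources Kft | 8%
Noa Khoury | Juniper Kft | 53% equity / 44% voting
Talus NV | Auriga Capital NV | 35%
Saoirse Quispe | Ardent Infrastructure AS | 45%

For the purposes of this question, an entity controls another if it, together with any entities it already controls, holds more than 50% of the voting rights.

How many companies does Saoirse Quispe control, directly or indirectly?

Saoirse holds 100% of Cinder, so Saoirse controls Cinder.
Saoirse and Cinder together hold 8% + 71% = 79% of Brightwater, so Saoirse controls Brightwater.
No other company's threshold is met.
Saoirse controls 2 companies.

2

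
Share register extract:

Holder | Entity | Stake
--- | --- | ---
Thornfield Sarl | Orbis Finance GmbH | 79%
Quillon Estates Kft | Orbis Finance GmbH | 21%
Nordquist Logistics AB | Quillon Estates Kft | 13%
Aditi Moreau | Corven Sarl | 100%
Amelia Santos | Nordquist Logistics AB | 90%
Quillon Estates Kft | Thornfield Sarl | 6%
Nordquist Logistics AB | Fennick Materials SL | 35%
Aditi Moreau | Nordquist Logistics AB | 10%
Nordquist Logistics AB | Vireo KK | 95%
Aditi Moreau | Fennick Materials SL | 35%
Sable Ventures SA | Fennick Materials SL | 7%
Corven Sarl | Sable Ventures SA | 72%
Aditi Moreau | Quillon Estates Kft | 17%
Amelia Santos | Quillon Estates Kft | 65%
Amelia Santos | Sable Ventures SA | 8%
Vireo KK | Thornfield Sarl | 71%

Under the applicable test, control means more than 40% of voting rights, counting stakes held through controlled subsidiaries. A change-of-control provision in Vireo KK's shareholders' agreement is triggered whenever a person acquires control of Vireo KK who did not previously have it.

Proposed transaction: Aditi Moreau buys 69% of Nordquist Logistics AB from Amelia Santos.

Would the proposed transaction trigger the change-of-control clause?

The purchase adds only to Aditi's holdings (Amelia's stake shrinks), so Aditi is the only person who could newly come to control Vireo.
Aditi holds 100% of Corven, so Aditi controls Corven.
Corven holds 72% of Sable, so Aditi controls Sable.
Aditi and Sable together hold 35% + 7% = 42% of Fennick, so Aditi controls Fennick.
Neither Aditi nor any entity Aditi controls holds any voting interest in Vireo.
So before the transaction, Aditi does not control Vireo.
After the purchase, Aditi's direct stake in Nordquist rises to 10% + 69% = 79%, and Amelia's stake falls to 21%.
Aditi holds 79% of Nordquist, so Aditi controls Nordquist.
Nordquist holds 95% of Vireo, so Aditi controls Vireo.
Aditi did not control Vireo before and does after, so the clause is triggered.

Yes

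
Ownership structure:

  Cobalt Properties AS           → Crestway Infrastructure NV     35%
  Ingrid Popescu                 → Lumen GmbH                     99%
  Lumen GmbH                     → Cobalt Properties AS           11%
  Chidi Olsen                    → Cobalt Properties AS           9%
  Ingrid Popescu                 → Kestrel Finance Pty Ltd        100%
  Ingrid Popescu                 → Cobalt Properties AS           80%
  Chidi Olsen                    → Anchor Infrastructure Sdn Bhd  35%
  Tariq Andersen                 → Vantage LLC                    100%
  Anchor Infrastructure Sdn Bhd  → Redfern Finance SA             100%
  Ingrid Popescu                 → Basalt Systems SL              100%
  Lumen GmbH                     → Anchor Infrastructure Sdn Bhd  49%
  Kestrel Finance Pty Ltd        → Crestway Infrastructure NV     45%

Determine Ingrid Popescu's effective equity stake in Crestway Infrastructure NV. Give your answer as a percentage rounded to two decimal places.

Ingrid reaches Crestway along 3 paths.
Via Kestrel: 100% × 45% = 45%.
Via Cobalt: 80% × 35% = 28%.
Via Lumen → Cobalt: 99% × 11% × 35% = 3.8115%.
Total: 45% + 28% + 3.8115% = 76.8115%.
Rounded: 76.81%.

76.81%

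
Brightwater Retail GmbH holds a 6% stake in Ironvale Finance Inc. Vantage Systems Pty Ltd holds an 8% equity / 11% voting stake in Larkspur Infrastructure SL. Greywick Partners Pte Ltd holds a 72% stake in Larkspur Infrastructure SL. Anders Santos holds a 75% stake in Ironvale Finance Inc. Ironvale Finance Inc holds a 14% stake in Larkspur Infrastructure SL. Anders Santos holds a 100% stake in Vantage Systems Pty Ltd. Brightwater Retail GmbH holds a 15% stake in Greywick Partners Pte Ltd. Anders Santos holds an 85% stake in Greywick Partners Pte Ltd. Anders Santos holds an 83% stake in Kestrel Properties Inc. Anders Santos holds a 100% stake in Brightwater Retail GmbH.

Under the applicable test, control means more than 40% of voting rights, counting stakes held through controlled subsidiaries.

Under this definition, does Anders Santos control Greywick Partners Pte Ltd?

Yes

Anders holds 100% of Brightwater, so Anders controls Brightwater.
Anders and Brightwater together hold 85% + 15% = 100% of Greywick, so Anders controls Greywick.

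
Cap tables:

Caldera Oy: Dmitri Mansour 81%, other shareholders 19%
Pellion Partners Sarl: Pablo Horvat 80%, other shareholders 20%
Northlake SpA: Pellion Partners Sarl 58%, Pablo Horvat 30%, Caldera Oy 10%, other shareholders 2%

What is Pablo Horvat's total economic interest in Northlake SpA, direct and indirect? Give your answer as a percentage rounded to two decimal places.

Pablo reaches Northlake along 2 paths.
Via Pellion: 80% × 58% = 46.4%.
Direct stake: 30% = 30%.
Total: 46.4% + 30% = 76.4%.
Rounded: 76.40%.

76.40%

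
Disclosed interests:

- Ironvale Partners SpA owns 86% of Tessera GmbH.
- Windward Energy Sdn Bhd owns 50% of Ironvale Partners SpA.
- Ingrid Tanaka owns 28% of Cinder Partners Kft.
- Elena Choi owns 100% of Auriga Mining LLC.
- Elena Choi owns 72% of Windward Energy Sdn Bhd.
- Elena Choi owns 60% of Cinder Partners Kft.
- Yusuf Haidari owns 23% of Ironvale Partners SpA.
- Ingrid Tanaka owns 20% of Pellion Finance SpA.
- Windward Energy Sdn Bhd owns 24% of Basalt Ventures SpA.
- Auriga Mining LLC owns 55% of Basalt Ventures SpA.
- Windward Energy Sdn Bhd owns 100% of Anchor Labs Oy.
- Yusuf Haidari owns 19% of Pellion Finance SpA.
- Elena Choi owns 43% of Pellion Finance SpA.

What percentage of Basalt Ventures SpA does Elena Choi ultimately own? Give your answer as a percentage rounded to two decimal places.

Elena reaches Basalt along 2 paths.
Via Windward: 72% × 24% = 17.28%.
Via Auriga: 100% × 55% = 55%.
Total: 17.28% + 55% = 72.28%.

72.28%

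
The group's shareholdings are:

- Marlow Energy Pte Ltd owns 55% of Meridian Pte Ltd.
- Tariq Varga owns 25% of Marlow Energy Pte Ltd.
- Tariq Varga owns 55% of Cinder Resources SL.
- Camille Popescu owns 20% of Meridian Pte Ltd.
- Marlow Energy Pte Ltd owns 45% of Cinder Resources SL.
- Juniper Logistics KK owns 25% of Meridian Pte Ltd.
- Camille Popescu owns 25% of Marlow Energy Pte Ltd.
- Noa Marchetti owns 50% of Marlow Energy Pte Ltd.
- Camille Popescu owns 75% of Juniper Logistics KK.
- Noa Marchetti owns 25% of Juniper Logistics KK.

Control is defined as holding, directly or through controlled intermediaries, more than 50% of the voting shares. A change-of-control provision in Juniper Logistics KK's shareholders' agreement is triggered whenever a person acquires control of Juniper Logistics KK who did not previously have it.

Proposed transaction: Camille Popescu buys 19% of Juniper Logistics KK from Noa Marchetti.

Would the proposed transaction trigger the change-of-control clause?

No

The purchase adds only to Camille's holdings (Noa's stake shrinks), so Camille is the only person who could newly come to control Juniper.
Camille holds 75% of Juniper, so Camille controls Juniper.
So Camille already controls Juniper before the transaction.
After the purchase, Camille's direct stake in Juniper rises to 75% + 19% = 94%, and Noa's stake falls to 6%.
Camille controlled Juniper already, so this is not a new person acquiring control; every other person's position is unchanged or reduced.
No new person acquires control, so the clause is not triggered.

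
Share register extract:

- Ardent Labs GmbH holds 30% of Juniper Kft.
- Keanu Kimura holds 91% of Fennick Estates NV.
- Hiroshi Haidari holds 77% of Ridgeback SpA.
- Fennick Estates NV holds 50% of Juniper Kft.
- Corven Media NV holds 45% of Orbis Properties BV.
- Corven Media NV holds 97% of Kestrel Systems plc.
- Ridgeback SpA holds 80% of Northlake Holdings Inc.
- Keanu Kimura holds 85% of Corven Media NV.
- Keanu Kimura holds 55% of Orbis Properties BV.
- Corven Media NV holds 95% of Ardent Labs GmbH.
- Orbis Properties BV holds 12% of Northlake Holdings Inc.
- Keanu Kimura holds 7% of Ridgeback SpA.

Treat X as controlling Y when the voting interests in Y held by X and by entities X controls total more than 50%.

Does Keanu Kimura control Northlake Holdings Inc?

No

Keanu holds 85% of Corven, so Keanu controls Corven.
Keanu holds 91% of Fennick, so Keanu controls Fennick.
Corven holds 97% of Kestrel, so Keanu controls Kestrel.
Corven holds 95% of Ardent, so Keanu controls Ardent.
Corven and Keanu together hold 45% + 55% = 100% of Orbis, so Keanu controls Orbis.
Fennick and Ardent together hold 50% + 30% = 80% of Juniper, so Keanu controls Juniper.
In Northlake, Keanu's side holds only 12%, not > 50%.
So Keanu does not control Northlake.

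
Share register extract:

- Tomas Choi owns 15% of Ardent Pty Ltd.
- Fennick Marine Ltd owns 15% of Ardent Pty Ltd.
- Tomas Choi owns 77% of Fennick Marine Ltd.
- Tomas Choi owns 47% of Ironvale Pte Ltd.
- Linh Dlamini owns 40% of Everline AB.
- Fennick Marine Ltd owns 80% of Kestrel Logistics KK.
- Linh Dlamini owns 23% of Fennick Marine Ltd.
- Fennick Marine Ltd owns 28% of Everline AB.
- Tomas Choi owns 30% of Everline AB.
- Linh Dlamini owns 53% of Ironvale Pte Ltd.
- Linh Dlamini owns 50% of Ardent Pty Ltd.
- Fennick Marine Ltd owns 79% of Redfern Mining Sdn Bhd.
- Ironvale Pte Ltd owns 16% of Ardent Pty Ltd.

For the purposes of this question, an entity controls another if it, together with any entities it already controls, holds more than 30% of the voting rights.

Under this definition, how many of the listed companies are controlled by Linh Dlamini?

3

Linh holds 53% of Ironvale, so Linh controls Ironvale.
Ironvale and Linh together hold 16% + 50% = 66% of Ardent, so Linh controls Ardent.
Linh holds 40% of Everline, so Linh controls Everline.
No other company's threshold is met.
Linh controls 3 companies.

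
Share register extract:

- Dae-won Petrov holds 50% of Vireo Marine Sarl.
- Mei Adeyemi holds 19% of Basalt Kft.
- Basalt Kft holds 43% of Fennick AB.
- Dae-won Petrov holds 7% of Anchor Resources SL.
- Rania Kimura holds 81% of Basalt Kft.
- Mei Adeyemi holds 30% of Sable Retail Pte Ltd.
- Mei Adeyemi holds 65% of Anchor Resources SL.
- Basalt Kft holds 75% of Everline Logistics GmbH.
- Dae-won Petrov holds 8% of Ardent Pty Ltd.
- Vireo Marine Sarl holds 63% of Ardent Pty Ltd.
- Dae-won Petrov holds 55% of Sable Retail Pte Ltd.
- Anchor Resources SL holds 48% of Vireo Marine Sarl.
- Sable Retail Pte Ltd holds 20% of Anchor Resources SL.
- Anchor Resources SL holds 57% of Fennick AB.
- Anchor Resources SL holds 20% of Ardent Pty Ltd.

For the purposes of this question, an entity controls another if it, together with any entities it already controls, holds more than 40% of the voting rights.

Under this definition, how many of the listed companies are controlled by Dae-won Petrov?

Dae-won holds 55% of Sable, so Dae-won controls Sable.
Dae-won holds 50% of Vireo, so Dae-won controls Vireo.
Vireo and Dae-won together hold 63% + 8% = 71% of Ardent, so Dae-won controls Ardent.
No other company's threshold is met.
Dae-won controls 3 companies.

3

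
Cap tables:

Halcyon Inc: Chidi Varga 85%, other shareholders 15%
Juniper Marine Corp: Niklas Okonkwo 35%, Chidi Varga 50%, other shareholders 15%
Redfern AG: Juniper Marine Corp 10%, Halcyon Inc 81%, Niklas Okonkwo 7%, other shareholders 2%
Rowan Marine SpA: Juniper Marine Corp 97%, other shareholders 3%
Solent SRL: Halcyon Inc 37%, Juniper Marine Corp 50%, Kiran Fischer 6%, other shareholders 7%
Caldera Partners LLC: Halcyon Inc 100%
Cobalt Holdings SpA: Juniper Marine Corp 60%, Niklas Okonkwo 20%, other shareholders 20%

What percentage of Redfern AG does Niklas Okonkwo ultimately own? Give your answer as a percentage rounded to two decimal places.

10.50%

Niklas reaches Redfern along 2 paths.
Via Juniper: 35% × 10% = 3.5%.
Direct stake: 7% = 7%.
Total: 3.5% + 7% = 10.5%.
Rounded: 10.50%.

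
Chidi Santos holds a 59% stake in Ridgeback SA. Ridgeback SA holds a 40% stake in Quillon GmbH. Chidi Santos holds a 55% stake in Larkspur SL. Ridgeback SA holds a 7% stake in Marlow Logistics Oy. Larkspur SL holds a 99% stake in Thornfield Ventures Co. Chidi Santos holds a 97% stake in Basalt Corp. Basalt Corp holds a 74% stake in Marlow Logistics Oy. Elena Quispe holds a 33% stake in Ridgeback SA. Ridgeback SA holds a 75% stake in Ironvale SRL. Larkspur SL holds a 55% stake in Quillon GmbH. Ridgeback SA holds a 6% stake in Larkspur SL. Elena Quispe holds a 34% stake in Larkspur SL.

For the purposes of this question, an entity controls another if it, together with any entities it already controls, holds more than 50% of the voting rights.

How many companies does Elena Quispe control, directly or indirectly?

0

Elena's largest direct stake is 34% in Larkspur, which does not meet the threshold.
Elena controls 0 companies.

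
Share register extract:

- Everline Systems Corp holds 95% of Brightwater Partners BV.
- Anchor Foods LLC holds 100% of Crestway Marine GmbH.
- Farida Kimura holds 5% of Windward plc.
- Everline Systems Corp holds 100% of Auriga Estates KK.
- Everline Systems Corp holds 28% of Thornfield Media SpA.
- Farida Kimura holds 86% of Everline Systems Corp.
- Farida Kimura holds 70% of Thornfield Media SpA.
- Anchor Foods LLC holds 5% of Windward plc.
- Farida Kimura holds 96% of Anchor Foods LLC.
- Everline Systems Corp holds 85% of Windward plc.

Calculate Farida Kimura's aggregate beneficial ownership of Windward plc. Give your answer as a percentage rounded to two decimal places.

82.90%

Farida reaches Windward along 3 paths.
Via Everline: 86% × 85% = 73.1%.
Direct stake: 5% = 5%.
Via Anchor: 96% × 5% = 4.8%.
Total: 73.1% + 5% + 4.8% = 82.9%.
Rounded: 82.90%.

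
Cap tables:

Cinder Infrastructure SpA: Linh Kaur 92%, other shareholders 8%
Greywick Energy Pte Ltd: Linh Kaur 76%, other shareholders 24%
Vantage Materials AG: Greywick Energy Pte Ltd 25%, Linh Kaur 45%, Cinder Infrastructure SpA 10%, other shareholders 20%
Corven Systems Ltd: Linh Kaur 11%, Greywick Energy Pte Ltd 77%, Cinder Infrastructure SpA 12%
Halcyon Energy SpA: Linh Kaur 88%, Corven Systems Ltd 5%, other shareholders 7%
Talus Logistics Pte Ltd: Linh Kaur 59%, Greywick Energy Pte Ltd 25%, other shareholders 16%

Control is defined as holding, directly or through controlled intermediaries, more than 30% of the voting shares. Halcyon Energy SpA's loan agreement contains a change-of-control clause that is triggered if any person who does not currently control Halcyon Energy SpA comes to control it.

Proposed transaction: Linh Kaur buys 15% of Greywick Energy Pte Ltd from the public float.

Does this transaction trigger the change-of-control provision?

The purchase changes only Linh's holdings, so Linh is the only person who could newly come to control Halcyon.
Linh holds 92% of Cinder, so Linh controls Cinder.
Linh holds 76% of Greywick, so Linh controls Greywick.
Linh and Greywick and Cinder together hold 11% + 77% + 12% = 100% of Corven, so Linh controls Corven.
Linh and Corven together hold 88% + 5% = 93% of Halcyon, so Linh controls Halcyon.
So Linh already controls Halcyon before the transaction.
After the purchase, Linh's direct stake in Greywick rises to 76% + 15% = 91%.
Linh controlled Halcyon already, so this is not a new person acquiring control; every other person's position is unchanged or reduced.
No new person acquires control, so the clause is not triggered.

No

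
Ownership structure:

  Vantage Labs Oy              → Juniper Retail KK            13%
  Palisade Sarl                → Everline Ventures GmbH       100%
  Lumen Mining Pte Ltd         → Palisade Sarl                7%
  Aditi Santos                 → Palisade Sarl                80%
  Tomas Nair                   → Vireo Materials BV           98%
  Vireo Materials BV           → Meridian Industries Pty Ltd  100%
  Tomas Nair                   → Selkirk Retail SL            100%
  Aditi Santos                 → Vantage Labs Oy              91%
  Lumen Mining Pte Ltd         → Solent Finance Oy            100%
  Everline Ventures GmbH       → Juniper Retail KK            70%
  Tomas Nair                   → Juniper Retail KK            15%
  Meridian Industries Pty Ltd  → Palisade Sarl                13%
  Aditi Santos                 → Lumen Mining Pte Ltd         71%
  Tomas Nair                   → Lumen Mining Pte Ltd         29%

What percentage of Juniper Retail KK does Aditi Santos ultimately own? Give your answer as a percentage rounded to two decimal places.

71.31%

Aditi reaches Juniper along 3 paths.
Via Lumen → Palisade → Everline: 71% × 7% × 100% × 70% = 3.479%.
Via Palisade → Everline: 80% × 100% × 70% = 56%.
Via Vantage: 91% × 13% = 11.83%.
Total: 3.479% + 56% + 11.83% = 71.309%.
Rounded: 71.31%.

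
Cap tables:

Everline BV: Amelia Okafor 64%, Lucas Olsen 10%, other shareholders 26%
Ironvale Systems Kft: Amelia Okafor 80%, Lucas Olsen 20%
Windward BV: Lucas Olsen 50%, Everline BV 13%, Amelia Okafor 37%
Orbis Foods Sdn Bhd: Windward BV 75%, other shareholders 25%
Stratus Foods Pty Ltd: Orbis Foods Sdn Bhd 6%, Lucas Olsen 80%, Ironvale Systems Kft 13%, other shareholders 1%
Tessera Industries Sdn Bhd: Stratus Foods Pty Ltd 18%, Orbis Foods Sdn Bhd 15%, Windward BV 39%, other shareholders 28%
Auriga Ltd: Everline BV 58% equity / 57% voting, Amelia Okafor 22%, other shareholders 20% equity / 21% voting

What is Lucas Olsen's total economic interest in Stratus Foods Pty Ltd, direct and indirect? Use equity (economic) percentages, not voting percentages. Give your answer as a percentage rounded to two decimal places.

84.91%

Lucas reaches Stratus along 4 paths.
Via Windward → Orbis: 50% × 75% × 6% = 2.25%.
Via Everline → Windward → Orbis: 10% × 13% × 75% × 6% = 0.0585%.
Direct stake: 80% = 80%.
Via Ironvale: 20% × 13% = 2.6%.
Total: 2.25% + 0.0585% + 80% + 2.6% = 84.9085%.
Rounded: 84.91%.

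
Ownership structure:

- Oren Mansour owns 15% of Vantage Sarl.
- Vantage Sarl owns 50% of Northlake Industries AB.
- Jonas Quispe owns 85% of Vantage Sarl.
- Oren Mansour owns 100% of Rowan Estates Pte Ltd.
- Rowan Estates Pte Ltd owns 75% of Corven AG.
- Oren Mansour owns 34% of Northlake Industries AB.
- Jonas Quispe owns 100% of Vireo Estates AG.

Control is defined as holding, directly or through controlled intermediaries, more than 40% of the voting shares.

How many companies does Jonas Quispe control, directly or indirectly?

Jonas holds 85% of Vantage, so Jonas controls Vantage.
Vantage holds 50% of Northlake, so Jonas controls Northlake.
Jonas holds 100% of Vireo, so Jonas controls Vireo.
No other company's threshold is met.
Jonas controls 3 companies.

3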